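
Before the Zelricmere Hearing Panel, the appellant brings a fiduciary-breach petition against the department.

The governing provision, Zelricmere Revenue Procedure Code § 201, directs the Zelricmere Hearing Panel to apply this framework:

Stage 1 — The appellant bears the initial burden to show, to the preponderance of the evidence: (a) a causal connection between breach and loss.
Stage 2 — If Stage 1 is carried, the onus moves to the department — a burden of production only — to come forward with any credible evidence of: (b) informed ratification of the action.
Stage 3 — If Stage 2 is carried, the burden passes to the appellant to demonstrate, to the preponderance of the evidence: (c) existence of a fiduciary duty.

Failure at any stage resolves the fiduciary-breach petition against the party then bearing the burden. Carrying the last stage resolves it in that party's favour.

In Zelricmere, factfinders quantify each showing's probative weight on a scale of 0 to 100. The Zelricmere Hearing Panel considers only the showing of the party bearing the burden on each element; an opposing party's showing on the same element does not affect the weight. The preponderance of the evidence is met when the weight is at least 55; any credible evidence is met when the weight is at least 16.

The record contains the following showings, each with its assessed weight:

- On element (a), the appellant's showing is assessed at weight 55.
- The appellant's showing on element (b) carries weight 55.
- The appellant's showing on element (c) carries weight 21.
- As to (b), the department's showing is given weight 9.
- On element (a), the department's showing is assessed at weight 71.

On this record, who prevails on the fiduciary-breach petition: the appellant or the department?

appellant

Stage 1 (appellant, the preponderance of the evidence, weight is at least 55): (a) 55 (department's 71 disregarded) ≥ 55 — meets.
  Stage 1 carried; the burden shifts to the department.
Stage 2 (department, any credible evidence, weight is at least 16): (b) 9 (appellant's 55 disregarded) < 16 — fails.
  Stage 2 not carried; the department fails its burden.
The appellant prevails.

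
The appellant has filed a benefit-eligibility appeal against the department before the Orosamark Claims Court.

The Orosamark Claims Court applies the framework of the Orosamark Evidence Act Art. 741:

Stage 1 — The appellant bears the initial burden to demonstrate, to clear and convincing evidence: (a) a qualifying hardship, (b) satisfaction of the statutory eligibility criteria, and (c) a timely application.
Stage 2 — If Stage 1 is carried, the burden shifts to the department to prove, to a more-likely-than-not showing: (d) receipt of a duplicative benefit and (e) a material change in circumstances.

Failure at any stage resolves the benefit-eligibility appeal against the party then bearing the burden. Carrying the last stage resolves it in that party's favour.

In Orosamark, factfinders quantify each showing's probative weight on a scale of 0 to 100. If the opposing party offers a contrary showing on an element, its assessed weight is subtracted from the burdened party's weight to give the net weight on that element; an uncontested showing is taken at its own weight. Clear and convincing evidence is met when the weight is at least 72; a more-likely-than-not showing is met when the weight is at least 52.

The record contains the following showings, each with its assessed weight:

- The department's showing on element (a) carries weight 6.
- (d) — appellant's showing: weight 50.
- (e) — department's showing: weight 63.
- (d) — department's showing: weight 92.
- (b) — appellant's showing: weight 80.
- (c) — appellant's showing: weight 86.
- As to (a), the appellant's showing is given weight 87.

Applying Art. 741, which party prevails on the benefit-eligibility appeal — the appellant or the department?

At Stage 1 the appellant must meet clear and convincing evidence (weight is at least 72): on (a) the weight is 87 less the opposing 6 gives net 81, which does reach 72, so (a) meets the standard; on (b) the weight is 80, ≥ 72, so (b) meets the standard; on (c) the weight is 86, which does reach 72, so (c) meets the standard.
  Stage 1 is satisfied; the onus moves to the department.
At Stage 2 the department must meet a more-likely-than-not showing (weight is at least 52): on (d) the weight is 92 less the opposing 50 gives net 42, < 52, so (d) does not meet the standard; on (e) the weight is 63, ≥ 52, so (e) meets the standard.
  Stage 2 not carried; the department fails its burden.
So the appellant prevails.

appellant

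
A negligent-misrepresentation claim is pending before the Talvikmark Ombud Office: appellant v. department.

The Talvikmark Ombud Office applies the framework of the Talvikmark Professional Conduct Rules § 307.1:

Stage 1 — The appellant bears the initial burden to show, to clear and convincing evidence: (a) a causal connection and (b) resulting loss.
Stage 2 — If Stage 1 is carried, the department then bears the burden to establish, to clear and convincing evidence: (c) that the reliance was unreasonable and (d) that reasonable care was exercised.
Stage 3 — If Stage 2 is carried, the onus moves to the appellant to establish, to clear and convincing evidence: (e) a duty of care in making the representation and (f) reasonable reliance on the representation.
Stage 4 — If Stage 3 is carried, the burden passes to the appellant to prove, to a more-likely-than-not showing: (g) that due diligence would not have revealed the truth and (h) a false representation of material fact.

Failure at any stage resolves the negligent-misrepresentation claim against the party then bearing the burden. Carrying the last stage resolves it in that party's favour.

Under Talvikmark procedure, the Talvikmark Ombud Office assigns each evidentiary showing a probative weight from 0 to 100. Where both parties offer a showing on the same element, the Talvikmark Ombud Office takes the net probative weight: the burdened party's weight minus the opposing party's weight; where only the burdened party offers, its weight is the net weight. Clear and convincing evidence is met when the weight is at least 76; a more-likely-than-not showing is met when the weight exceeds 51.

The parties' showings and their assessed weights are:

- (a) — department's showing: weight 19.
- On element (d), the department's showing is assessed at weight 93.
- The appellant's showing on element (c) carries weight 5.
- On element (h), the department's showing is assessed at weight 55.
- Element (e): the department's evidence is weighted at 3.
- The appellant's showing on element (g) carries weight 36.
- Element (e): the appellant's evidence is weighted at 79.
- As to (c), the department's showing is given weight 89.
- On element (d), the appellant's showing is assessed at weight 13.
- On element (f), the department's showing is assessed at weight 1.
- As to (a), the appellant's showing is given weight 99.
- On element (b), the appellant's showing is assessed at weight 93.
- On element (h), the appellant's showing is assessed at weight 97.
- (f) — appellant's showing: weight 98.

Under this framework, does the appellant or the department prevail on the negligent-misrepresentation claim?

Stage 1 — burden on appellant; standard: clear and convincing evidence (weight is at least 76).
    (a): 99 − 19 = 80 ≥ 76 [met]
    (b): 93 ≥ 76 [met]
  All elements met. The burden passes to the department.
Stage 2 — burden on department; standard: clear and convincing evidence (weight is at least 76).
    (c): 89 − 5 = 84 ≥ 76 [met]
    (d): 93 − 13 = 80 ≥ 76 [met]
  Stage 2 is satisfied; the onus moves to the appellant.
Stage 3 — burden on appellant; standard: clear and convincing evidence (weight is at least 76).
    (e): 79 − 3 = 76 ≥ 76 [met]
    (f): 98 − 1 = 97 ≥ 76 [met]
  All elements met. The appellant retains the burden for Stage 4.
Stage 4 — burden on appellant; standard: a more-likely-than-not showing (weight exceeds 51).
    (g): 36 ≤ 51 [not met]
    (h): 97 − 55 = 42 ≤ 51 [not met]
  Stage 4 not carried; the appellant fails its burden.
The department prevails.

department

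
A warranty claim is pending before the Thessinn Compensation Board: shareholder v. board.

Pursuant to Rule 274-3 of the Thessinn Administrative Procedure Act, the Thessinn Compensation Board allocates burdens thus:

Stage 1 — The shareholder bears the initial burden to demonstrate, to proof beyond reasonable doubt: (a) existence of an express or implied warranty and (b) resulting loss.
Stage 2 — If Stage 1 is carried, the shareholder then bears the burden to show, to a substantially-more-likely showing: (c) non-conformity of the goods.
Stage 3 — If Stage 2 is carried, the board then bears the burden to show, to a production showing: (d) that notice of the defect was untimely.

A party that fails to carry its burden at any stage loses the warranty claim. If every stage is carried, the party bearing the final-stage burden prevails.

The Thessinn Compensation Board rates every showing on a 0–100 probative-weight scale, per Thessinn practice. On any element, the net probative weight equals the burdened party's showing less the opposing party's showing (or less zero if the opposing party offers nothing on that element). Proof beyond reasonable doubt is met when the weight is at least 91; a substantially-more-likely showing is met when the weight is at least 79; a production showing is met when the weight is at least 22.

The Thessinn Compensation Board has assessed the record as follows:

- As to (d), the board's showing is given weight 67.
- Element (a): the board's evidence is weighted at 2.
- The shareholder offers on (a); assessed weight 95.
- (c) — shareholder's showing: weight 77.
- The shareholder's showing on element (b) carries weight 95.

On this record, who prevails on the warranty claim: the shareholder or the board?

board

At Stage 1 the shareholder must meet proof beyond reasonable doubt (weight is at least 91): on (a) the weight is 95 less the opposing 2 gives net 93, ≥ 91, so (a) meets the standard; on (b) the weight is 95, ≥ 91, so (b) meets the standard.
  Stage 1 carried; the burden remains with the shareholder.
At Stage 2 the shareholder must meet a substantially-more-likely showing (weight is at least 79): on (c) the weight is 77, which does not reach 79, so (c) does not meet the standard.
  Stage 2 not carried; the shareholder fails its burden.
So the board prevails.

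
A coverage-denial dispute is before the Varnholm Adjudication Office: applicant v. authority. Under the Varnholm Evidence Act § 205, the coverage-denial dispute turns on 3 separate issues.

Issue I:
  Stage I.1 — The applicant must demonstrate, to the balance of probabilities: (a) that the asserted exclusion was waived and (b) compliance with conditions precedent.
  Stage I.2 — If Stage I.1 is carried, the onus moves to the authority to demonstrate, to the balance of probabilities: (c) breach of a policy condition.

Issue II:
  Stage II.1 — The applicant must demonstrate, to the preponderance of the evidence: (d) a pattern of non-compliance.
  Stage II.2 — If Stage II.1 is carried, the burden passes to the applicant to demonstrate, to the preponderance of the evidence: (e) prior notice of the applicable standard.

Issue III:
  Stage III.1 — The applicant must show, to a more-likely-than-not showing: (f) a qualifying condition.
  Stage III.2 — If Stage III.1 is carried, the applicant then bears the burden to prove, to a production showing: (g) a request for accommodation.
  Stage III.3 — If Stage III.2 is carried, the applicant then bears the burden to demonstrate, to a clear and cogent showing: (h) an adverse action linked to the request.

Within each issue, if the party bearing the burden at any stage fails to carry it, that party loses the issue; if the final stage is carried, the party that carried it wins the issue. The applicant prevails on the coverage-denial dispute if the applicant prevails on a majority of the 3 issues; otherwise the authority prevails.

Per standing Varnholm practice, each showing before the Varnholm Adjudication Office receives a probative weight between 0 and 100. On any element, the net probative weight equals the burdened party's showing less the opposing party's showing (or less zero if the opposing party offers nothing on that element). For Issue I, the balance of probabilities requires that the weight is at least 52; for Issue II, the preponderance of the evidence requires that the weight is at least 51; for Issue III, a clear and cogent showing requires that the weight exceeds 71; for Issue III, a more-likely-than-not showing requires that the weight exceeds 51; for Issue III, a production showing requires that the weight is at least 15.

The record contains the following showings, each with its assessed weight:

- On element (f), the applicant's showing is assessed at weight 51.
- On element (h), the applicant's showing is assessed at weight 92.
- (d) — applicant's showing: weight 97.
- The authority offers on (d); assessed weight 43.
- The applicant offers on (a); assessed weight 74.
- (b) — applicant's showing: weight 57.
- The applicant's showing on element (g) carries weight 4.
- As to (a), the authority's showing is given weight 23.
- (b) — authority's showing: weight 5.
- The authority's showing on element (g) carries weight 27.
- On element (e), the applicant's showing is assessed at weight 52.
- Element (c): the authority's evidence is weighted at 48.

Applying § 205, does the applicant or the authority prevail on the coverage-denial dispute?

authority

— Issue I —
Stage I.1 — burden on applicant; standard: the balance of probabilities (weight is at least 52).
    (a): 74 − 23 = 51 < 52 [not met]
    (b): 57 − 5 = 52 ≥ 52 [met]
  The applicant does not carry Stage I.1.
So the authority prevails on this issue.
— Issue II —
Stage II.1 — burden on applicant; standard: the preponderance of the evidence (weight is at least 51).
    (d): 97 − 43 = 54 ≥ 51 [met]
  Stage II.1 is satisfied; the applicant continues to bear the burden.
Stage II.2 — burden on applicant; standard: the preponderance of the evidence (weight is at least 51).
    (e): 52 ≥ 51 [met]
  All elements met at the final stage.
All stages carried — the applicant prevails on this issue.
— Issue III —
At Stage III.1 the applicant must meet a more-likely-than-not showing (weight exceeds 51): on (f) the weight is 51, which does not exceed 51, so (f) does not meet the standard.
  Not every element is met, so the applicant fails to carry Stage III.1.
The analysis ends at Stage III.1; the authority prevails on this issue.
Per-issue: Issue I → authority; Issue II → applicant; Issue III → authority. The applicant must prevail on a majority of issues; overall, the authority prevails.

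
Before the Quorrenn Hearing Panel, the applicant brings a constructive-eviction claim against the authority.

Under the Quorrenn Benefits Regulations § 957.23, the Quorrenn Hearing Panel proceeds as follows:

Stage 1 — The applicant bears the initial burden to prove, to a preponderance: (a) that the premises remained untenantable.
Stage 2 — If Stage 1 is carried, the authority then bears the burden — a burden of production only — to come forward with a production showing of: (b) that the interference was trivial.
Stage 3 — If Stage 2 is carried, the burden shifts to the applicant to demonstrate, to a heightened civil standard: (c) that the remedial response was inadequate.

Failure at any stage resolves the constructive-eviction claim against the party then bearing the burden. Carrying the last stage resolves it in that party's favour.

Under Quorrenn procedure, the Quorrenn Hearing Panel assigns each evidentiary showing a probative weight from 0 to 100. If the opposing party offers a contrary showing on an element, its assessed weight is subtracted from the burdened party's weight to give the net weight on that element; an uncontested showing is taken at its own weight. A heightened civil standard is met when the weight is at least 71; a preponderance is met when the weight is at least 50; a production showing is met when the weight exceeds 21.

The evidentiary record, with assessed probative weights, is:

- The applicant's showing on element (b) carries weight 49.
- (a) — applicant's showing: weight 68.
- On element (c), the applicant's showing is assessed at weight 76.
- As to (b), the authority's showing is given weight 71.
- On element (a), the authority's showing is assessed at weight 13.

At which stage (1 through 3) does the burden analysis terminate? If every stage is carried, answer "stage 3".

stage 3

Stage 1 (applicant, a preponderance, weight is at least 50): (a) net 68−13=55 ≥ 50 — meets.
  All elements met. The burden passes to the authority.
Stage 2 (authority, a production showing, weight exceeds 21): (b) net 71−49=22 > 21 — meets.
  Stage 2 is satisfied; the onus moves to the applicant.
Stage 3 (applicant, a heightened civil standard, weight is at least 71): (c) 76 ≥ 71 — meets.
  Stage 3 carried; the final stage is satisfied.
With every stage satisfied, the applicant prevails.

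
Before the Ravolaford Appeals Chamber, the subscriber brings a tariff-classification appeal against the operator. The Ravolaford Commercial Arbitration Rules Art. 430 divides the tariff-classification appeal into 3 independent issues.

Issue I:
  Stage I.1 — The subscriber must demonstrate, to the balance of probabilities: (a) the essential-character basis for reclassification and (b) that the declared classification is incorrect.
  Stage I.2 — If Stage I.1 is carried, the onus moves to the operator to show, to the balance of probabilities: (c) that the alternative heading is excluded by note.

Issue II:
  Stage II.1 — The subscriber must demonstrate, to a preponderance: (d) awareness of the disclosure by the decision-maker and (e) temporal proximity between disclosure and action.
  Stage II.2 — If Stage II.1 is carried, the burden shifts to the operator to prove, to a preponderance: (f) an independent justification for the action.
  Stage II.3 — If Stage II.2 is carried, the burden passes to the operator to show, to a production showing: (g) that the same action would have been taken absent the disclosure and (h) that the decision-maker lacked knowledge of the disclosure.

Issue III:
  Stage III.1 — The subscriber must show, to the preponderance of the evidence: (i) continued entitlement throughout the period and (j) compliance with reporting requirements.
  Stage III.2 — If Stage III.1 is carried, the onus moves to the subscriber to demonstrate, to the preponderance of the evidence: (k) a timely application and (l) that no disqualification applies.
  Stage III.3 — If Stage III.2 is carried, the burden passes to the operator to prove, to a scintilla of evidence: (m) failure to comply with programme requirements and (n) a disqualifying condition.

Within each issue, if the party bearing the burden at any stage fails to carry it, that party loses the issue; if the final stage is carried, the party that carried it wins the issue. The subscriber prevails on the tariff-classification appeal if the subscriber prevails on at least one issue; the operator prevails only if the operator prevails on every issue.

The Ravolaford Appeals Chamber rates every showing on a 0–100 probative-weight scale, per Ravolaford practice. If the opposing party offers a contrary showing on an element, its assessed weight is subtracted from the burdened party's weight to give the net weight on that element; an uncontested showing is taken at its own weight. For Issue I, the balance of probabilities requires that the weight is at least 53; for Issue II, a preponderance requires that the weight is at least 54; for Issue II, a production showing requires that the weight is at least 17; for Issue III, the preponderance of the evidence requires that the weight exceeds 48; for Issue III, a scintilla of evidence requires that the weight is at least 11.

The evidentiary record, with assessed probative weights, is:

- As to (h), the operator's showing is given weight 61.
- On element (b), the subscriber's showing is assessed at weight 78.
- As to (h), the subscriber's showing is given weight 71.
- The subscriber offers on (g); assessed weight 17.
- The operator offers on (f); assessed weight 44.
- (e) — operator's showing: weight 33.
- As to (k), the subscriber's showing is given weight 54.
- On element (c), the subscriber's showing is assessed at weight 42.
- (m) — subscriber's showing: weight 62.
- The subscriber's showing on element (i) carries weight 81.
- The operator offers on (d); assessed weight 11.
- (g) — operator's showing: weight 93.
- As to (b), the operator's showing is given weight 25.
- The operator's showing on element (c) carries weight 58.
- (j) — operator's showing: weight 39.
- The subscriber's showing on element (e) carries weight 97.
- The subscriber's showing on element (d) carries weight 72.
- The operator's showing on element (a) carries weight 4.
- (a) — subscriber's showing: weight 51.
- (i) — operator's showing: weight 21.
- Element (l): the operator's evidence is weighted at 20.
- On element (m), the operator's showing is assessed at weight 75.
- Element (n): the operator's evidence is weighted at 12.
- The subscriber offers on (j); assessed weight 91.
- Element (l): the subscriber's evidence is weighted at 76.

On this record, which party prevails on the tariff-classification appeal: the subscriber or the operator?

— Issue I —
Stage I.1 — burden on subscriber; standard: the balance of probabilities (weight is at least 53).
    (a): 51 − 4 = 47 < 53 [not met]
    (b): 78 − 25 = 53 ≥ 53 [met]
  The subscriber does not carry Stage I.1.
So the operator prevails on this issue.
— Issue II —
At Stage II.1 the subscriber must meet a preponderance (weight is at least 54): on (d) the weight is 72 less the opposing 11 gives net 61, which does reach 54, so (d) meets the standard; on (e) the weight is 97 less the opposing 33 gives net 64, ≥ 54, so (e) meets the standard.
  All elements met. The burden passes to the operator.
At Stage II.2 the operator must meet a preponderance (weight is at least 54): on (f) the weight is 44, which does not reach 54, so (f) does not meet the standard.
  The operator does not carry Stage II.2.
The subscriber prevails on this issue.
— Issue III —
At Stage III.1 the subscriber must meet the preponderance of the evidence (weight exceeds 48): on (i) the weight is 81 less the opposing 21 gives net 60, which does exceed 48, so (i) meets the standard; on (j) the weight is 91 less the opposing 39 gives net 52, which does exceed 48, so (j) meets the standard.
  Stage III.1 is satisfied; the subscriber continues to bear the burden.
At Stage III.2 the subscriber must meet the preponderance of the evidence (weight exceeds 48): on (k) the weight is 54, which does exceed 48, so (k) meets the standard; on (l) the weight is 76 less the opposing 20 gives net 56, which does exceed 48, so (l) meets the standard.
  All elements met. The burden passes to the operator.
At Stage III.3 the operator must meet a scintilla of evidence (weight is at least 11): on (m) the weight is 75 less the opposing 62 gives net 13, ≥ 11, so (m) meets the standard; on (n) the weight is 12, ≥ 11, so (n) meets the standard.
  Stage III.3 carried; the final stage is satisfied.
With every stage satisfied, the operator prevails on this issue.
Per-issue: Issue I → operator; Issue II → subscriber; Issue III → operator. The subscriber must prevail on at least one issue; overall, the subscriber prevails.

subscriber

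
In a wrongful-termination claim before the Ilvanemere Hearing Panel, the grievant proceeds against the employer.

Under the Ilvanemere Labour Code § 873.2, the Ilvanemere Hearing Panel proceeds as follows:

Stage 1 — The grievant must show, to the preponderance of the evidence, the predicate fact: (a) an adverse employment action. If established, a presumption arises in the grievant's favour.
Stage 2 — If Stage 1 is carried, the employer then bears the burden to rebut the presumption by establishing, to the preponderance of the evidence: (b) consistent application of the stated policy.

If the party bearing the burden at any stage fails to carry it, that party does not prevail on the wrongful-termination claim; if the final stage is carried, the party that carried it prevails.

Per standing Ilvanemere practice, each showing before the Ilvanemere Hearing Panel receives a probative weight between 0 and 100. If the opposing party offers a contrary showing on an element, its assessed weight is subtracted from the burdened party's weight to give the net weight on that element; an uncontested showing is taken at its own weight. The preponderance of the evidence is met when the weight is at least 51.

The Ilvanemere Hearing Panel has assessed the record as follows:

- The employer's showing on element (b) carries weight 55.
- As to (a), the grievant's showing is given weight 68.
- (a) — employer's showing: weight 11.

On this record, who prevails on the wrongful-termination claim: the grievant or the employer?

employer

Stage 1 (grievant, the preponderance of the evidence, weight is at least 51): (a) net 68−11=57 ≥ 51 — meets.
  Stage 1 is satisfied; the onus moves to the employer.
Stage 2 (employer, the preponderance of the evidence, weight is at least 51): (b) 55 ≥ 51 — meets.
  Stage 2 carried; the final stage is satisfied.
Every stage carried; the employer prevails.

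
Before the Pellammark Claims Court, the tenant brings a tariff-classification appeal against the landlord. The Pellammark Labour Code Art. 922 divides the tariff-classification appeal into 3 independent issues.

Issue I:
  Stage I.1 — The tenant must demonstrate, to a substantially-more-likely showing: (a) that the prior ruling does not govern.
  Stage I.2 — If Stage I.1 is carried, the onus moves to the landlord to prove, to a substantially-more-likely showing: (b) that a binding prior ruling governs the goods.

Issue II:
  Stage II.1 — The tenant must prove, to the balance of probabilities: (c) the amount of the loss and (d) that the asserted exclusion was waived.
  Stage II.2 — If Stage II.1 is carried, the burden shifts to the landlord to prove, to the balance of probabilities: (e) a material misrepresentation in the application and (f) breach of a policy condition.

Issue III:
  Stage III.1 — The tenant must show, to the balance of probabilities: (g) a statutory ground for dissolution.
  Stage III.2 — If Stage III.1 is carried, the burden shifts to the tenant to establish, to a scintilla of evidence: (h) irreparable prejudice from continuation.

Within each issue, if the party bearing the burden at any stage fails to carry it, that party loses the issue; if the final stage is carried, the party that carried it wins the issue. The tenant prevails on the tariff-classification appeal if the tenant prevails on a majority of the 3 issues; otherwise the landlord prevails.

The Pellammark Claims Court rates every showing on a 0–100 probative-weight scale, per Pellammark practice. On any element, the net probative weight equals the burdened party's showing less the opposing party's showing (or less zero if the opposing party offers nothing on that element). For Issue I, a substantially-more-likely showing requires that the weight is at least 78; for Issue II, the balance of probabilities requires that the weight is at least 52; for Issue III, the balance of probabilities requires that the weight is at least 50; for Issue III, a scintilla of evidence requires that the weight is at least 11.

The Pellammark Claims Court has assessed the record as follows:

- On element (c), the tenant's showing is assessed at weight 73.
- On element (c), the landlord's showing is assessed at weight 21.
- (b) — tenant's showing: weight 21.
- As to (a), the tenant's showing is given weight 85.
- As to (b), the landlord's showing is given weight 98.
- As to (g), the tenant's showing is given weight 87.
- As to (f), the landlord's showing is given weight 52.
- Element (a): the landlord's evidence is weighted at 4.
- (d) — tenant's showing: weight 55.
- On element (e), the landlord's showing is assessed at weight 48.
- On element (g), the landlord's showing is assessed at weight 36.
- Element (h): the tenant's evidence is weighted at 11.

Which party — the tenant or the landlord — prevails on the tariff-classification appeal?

tenant

— Issue I —
Stage I.1 (tenant, a substantially-more-likely showing, weight is at least 78): (a) net 85−4=81 ≥ 78 — meets.
  Stage I.1 carried; the burden shifts to the landlord.
Stage I.2 (landlord, a substantially-more-likely showing, weight is at least 78): (b) net 98−21=77 < 78 — fails.
  Stage I.2 not carried; the landlord fails its burden.
The tenant prevails on this issue.
— Issue II —
Stage II.1 — burden on tenant; standard: the balance of probabilities (weight is at least 52).
    (c): 73 − 21 = 52 ≥ 52 [met]
    (d): 55 ≥ 52 [met]
  All elements met. The burden passes to the landlord.
Stage II.2 — burden on landlord; standard: the balance of probabilities (weight is at least 52).
    (e): 48 < 52 [not met]
    (f): 52 ≥ 52 [met]
  The landlord does not carry Stage II.2.
The tenant prevails on this issue.
— Issue III —
Stage III.1 — burden on tenant; standard: the balance of probabilities (weight is at least 50).
    (g): 87 − 36 = 51 ≥ 50 [met]
  Stage III.1 carried; the burden remains with the tenant.
Stage III.2 — burden on tenant; standard: a scintilla of evidence (weight is at least 11).
    (h): 11 ≥ 11 [met]
  All elements met at the final stage.
All stages carried — the tenant prevails on this issue.
Per-issue: Issue I → tenant; Issue II → tenant; Issue III → tenant. The tenant must prevail on a majority of issues; overall, the tenant prevails.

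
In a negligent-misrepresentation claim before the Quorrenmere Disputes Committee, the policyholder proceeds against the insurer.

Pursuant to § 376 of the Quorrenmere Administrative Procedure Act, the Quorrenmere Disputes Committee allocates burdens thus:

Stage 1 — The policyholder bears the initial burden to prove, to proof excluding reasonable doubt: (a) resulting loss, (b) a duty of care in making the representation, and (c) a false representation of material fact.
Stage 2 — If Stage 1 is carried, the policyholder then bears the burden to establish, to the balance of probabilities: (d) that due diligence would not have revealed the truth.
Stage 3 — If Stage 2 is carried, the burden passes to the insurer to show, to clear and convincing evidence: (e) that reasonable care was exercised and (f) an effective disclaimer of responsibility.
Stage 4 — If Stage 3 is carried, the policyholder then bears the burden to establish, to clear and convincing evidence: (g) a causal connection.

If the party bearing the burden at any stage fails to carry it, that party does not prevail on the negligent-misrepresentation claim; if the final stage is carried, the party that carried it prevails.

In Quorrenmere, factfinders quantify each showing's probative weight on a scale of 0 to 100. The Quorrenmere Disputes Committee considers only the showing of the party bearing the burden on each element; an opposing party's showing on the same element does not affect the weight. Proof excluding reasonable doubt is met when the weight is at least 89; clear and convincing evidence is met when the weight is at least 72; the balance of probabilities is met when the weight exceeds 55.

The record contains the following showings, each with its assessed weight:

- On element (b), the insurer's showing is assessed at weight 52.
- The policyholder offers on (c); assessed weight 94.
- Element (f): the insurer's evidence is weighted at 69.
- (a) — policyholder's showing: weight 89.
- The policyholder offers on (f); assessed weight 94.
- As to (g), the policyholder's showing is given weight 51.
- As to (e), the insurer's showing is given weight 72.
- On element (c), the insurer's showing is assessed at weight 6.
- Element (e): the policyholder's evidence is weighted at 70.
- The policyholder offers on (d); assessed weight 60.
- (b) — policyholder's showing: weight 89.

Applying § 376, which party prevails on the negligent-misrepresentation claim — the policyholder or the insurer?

policyholder

Stage 1 — burden on policyholder; standard: proof excluding reasonable doubt (weight is at least 89).
    (a): 89 ≥ 89 [met]
    (b): 89 (insurer's 52 disregarded) ≥ 89 [met]
    (c): 94 (insurer's 6 disregarded) ≥ 89 [met]
  Stage 1 is satisfied; the policyholder continues to bear the burden.
Stage 2 — burden on policyholder; standard: the balance of probabilities (weight exceeds 55).
    (d): 60 > 55 [met]
  All elements met. The burden passes to the insurer.
Stage 3 — burden on insurer; standard: clear and convincing evidence (weight is at least 72).
    (e): 72 (policyholder's 70 disregarded) ≥ 72 [met]
    (f): 69 (policyholder's 94 disregarded) < 72 [not met]
  Stage 3 not carried; the insurer fails its burden.
The policyholder prevails.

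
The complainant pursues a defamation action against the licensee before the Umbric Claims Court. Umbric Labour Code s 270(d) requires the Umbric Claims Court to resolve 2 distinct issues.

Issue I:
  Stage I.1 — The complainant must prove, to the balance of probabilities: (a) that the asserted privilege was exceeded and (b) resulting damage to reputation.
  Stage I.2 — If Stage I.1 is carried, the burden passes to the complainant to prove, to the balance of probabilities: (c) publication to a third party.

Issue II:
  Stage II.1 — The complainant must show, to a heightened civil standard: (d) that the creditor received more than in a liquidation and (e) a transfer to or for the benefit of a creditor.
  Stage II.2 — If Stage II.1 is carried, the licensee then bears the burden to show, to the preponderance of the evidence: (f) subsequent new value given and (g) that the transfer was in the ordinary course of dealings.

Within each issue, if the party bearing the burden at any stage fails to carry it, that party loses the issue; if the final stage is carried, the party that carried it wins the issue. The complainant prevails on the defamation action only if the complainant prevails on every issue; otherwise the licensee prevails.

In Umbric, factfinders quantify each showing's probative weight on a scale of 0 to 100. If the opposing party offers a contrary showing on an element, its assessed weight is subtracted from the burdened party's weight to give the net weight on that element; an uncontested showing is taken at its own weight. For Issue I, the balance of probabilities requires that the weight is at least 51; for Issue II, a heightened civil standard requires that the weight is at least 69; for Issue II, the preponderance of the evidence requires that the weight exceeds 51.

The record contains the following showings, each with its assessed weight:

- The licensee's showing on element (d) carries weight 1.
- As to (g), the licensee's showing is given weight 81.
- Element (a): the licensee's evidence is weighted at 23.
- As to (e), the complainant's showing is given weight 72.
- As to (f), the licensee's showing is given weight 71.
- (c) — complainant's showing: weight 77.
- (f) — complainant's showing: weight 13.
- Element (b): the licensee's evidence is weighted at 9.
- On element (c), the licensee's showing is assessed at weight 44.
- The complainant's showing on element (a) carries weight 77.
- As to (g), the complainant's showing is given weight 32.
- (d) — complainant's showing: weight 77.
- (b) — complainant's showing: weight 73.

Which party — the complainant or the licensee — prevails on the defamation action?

— Issue I —
Stage I.1 — burden on complainant; standard: the balance of probabilities (weight is at least 51).
    (a): 77 − 23 = 54 ≥ 51 [met]
    (b): 73 − 9 = 64 ≥ 51 [met]
  All elements met. The complainant retains the burden for Stage I.2.
Stage I.2 — burden on complainant; standard: the balance of probabilities (weight is at least 51).
    (c): 77 − 44 = 33 < 51 [not met]
  Stage I.2 not carried; the complainant fails its burden.
So the licensee prevails on this issue.
— Issue II —
Stage II.1 — burden on complainant; standard: a heightened civil standard (weight is at least 69).
    (d): 77 − 1 = 76 ≥ 69 [met]
    (e): 72 ≥ 69 [met]
  The complainant carries Stage II.1; the licensee now bears the burden.
Stage II.2 — burden on licensee; standard: the preponderance of the evidence (weight exceeds 51).
    (f): 71 − 13 = 58 > 51 [met]
    (g): 81 − 32 = 49 ≤ 51 [not met]
  Not every element is met, so the licensee fails to carry Stage II.2.
The complainant prevails on this issue.
Per-issue: Issue I → licensee; Issue II → complainant. The complainant must prevail on every issue; overall, the licensee prevails.

licensee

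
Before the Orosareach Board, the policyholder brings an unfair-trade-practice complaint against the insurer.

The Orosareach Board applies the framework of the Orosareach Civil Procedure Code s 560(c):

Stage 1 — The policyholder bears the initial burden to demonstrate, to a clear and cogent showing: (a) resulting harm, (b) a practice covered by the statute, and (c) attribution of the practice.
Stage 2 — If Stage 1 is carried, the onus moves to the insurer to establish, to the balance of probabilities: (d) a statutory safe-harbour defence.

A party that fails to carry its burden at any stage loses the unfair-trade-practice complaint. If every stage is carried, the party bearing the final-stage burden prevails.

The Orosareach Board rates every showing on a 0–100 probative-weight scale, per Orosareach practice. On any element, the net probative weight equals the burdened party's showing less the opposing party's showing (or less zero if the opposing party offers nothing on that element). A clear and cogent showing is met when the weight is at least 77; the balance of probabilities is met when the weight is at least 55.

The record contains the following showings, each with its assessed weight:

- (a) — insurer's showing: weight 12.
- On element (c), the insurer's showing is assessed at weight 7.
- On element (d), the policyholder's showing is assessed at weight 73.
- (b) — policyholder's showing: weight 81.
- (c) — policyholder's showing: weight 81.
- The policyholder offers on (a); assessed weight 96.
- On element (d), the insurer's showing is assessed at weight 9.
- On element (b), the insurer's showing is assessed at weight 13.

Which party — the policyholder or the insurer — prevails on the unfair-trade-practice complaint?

At Stage 1 the policyholder must meet a clear and cogent showing (weight is at least 77): on (a) the weight is 96 less the opposing 12 gives net 84, which does reach 77, so (a) meets the standard; on (b) the weight is 81 less the opposing 13 gives net 68, < 77, so (b) does not meet the standard; on (c) the weight is 81 less the opposing 7 gives net 74, < 77, so (c) does not meet the standard.
  Not every element is met, so the policyholder fails to carry Stage 1.
So the insurer prevails.

insurer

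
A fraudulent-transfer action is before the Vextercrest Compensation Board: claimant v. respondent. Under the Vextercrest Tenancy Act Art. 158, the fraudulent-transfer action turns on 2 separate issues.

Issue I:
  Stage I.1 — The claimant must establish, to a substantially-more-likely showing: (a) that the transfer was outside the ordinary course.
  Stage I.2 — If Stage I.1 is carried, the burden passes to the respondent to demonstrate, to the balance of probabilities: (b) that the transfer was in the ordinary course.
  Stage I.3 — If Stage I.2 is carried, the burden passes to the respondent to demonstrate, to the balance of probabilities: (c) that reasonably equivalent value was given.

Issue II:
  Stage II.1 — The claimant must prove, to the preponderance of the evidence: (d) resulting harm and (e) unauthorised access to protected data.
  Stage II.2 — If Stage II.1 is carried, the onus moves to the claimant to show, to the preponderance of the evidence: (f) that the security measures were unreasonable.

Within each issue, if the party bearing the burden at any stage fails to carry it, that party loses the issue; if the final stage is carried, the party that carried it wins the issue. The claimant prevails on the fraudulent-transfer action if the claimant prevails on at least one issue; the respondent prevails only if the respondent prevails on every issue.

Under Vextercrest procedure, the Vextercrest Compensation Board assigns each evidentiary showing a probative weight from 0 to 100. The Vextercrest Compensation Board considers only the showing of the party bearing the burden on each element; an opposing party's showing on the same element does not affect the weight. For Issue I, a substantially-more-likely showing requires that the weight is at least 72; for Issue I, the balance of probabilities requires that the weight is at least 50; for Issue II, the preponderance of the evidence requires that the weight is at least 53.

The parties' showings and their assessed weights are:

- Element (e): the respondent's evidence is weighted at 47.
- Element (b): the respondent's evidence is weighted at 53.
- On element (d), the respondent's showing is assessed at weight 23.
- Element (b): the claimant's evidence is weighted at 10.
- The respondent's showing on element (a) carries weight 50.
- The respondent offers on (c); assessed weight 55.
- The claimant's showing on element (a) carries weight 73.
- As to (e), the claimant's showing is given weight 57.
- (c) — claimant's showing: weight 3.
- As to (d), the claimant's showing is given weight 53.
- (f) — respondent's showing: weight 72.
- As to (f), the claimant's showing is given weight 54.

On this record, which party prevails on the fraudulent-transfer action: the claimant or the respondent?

claimant

— Issue I —
Stage I.1 (claimant, a substantially-more-likely showing, weight is at least 72): (a) 73 (respondent's 50 disregarded) ≥ 72 — meets.
  The claimant carries Stage I.1; the respondent now bears the burden.
Stage I.2 (respondent, the balance of probabilities, weight is at least 50): (b) 53 (claimant's 10 disregarded) ≥ 50 — meets.
  Stage I.2 is satisfied; the respondent continues to bear the burden.
Stage I.3 (respondent, the balance of probabilities, weight is at least 50): (c) 55 (claimant's 3 disregarded) ≥ 50 — meets.
  All elements met at the final stage.
With every stage satisfied, the respondent prevails on this issue.
— Issue II —
Stage II.1 (claimant, the preponderance of the evidence, weight is at least 53): (d) 53 (respondent's 23 disregarded) ≥ 53 — meets; (e) 57 (respondent's 47 disregarded) ≥ 53 — meets.
  Stage II.1 is satisfied; the claimant continues to bear the burden.
Stage II.2 (claimant, the preponderance of the evidence, weight is at least 53): (f) 54 (respondent's 72 disregarded) ≥ 53 — meets.
  Stage II.2 carried; the final stage is satisfied.
All stages carried — the claimant prevails on this issue.
Per-issue: Issue I → respondent; Issue II → claimant. The claimant must prevail on at least one issue; overall, the claimant prevails.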